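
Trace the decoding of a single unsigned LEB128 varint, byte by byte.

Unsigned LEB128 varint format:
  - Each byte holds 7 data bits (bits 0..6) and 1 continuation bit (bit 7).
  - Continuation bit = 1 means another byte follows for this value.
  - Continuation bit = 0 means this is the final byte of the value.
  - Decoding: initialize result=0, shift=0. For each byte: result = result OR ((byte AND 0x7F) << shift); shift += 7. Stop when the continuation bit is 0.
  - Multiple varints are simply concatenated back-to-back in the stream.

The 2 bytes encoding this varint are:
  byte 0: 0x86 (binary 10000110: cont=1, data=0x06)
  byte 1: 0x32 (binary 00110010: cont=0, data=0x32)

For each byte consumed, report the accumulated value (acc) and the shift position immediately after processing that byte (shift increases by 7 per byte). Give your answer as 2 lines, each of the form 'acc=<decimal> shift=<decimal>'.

Answer: acc=6 shift=7
acc=6406 shift=14

Derivation:
byte 0=0x86: payload=0x06=6, contrib = 6<<0 = 6; acc -> 6, shift -> 7
byte 1=0x32: payload=0x32=50, contrib = 50<<7 = 6400; acc -> 6406, shift -> 14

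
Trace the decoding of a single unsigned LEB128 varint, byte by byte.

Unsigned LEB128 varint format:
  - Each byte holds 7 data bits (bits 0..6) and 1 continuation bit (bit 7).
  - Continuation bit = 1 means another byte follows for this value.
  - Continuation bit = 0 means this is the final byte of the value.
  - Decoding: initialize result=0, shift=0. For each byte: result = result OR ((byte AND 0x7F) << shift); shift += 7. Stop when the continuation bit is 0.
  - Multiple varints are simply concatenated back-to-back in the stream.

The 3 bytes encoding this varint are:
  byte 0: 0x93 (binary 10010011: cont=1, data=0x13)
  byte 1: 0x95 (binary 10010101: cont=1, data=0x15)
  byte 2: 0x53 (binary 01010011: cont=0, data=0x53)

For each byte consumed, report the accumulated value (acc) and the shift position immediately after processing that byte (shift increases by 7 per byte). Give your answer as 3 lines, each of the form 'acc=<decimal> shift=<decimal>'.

Answer: acc=19 shift=7
acc=2707 shift=14
acc=1362579 shift=21

Derivation:
byte 0=0x93: payload=0x13=19, contrib = 19<<0 = 19; acc -> 19, shift -> 7
byte 1=0x95: payload=0x15=21, contrib = 21<<7 = 2688; acc -> 2707, shift -> 14
byte 2=0x53: payload=0x53=83, contrib = 83<<14 = 1359872; acc -> 1362579, shift -> 21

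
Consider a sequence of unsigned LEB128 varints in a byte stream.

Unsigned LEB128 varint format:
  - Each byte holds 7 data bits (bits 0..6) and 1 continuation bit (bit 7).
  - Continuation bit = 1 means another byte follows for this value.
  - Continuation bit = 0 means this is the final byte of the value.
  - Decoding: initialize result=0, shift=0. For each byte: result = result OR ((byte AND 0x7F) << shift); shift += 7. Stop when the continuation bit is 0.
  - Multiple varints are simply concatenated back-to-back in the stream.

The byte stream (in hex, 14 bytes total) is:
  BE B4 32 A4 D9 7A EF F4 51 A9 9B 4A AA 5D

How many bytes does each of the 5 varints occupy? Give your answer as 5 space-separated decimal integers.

  byte[0]=0xBE cont=1 payload=0x3E=62: acc |= 62<<0 -> acc=62 shift=7
  byte[1]=0xB4 cont=1 payload=0x34=52: acc |= 52<<7 -> acc=6718 shift=14
  byte[2]=0x32 cont=0 payload=0x32=50: acc |= 50<<14 -> acc=825918 shift=21 [end]
Varint 1: bytes[0:3] = BE B4 32 -> value 825918 (3 byte(s))
  byte[3]=0xA4 cont=1 payload=0x24=36: acc |= 36<<0 -> acc=36 shift=7
  byte[4]=0xD9 cont=1 payload=0x59=89: acc |= 89<<7 -> acc=11428 shift=14
  byte[5]=0x7A cont=0 payload=0x7A=122: acc |= 122<<14 -> acc=2010276 shift=21 [end]
Varint 2: bytes[3:6] = A4 D9 7A -> value 2010276 (3 byte(s))
  byte[6]=0xEF cont=1 payload=0x6F=111: acc |= 111<<0 -> acc=111 shift=7
  byte[7]=0xF4 cont=1 payload=0x74=116: acc |= 116<<7 -> acc=14959 shift=14
  byte[8]=0x51 cont=0 payload=0x51=81: acc |= 81<<14 -> acc=1342063 shift=21 [end]
Varint 3: bytes[6:9] = EF F4 51 -> value 1342063 (3 byte(s))
  byte[9]=0xA9 cont=1 payload=0x29=41: acc |= 41<<0 -> acc=41 shift=7
  byte[10]=0x9B cont=1 payload=0x1B=27: acc |= 27<<7 -> acc=3497 shift=14
  byte[11]=0x4A cont=0 payload=0x4A=74: acc |= 74<<14 -> acc=1215913 shift=21 [end]
Varint 4: bytes[9:12] = A9 9B 4A -> value 1215913 (3 byte(s))
  byte[12]=0xAA cont=1 payload=0x2A=42: acc |= 42<<0 -> acc=42 shift=7
  byte[13]=0x5D cont=0 payload=0x5D=93: acc |= 93<<7 -> acc=11946 shift=14 [end]
Varint 5: bytes[12:14] = AA 5D -> value 11946 (2 byte(s))

Answer: 3 3 3 3 2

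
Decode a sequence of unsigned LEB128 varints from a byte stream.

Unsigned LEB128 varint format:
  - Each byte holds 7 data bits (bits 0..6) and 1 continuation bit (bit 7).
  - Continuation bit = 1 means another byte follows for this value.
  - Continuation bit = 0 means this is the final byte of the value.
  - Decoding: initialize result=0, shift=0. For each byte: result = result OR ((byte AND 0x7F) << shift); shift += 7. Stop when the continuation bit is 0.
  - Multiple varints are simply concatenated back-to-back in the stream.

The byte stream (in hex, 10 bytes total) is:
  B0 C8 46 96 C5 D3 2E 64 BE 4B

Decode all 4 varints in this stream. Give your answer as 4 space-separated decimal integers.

  byte[0]=0xB0 cont=1 payload=0x30=48: acc |= 48<<0 -> acc=48 shift=7
  byte[1]=0xC8 cont=1 payload=0x48=72: acc |= 72<<7 -> acc=9264 shift=14
  byte[2]=0x46 cont=0 payload=0x46=70: acc |= 70<<14 -> acc=1156144 shift=21 [end]
Varint 1: bytes[0:3] = B0 C8 46 -> value 1156144 (3 byte(s))
  byte[3]=0x96 cont=1 payload=0x16=22: acc |= 22<<0 -> acc=22 shift=7
  byte[4]=0xC5 cont=1 payload=0x45=69: acc |= 69<<7 -> acc=8854 shift=14
  byte[5]=0xD3 cont=1 payload=0x53=83: acc |= 83<<14 -> acc=1368726 shift=21
  byte[6]=0x2E cont=0 payload=0x2E=46: acc |= 46<<21 -> acc=97837718 shift=28 [end]
Varint 2: bytes[3:7] = 96 C5 D3 2E -> value 97837718 (4 byte(s))
  byte[7]=0x64 cont=0 payload=0x64=100: acc |= 100<<0 -> acc=100 shift=7 [end]
Varint 3: bytes[7:8] = 64 -> value 100 (1 byte(s))
  byte[8]=0xBE cont=1 payload=0x3E=62: acc |= 62<<0 -> acc=62 shift=7
  byte[9]=0x4B cont=0 payload=0x4B=75: acc |= 75<<7 -> acc=9662 shift=14 [end]
Varint 4: bytes[8:10] = BE 4B -> value 9662 (2 byte(s))

Answer: 1156144 97837718 100 9662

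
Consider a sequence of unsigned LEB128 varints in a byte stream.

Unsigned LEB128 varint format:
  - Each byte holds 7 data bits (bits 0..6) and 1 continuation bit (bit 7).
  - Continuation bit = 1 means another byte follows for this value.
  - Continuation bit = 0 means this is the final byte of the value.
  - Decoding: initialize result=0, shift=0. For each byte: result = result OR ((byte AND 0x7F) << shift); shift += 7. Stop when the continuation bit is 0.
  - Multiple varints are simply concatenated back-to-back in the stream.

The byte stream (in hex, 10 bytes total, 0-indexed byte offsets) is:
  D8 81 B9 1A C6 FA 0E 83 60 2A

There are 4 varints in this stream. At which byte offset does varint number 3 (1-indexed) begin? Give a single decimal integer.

Answer: 7

Derivation:
  byte[0]=0xD8 cont=1 payload=0x58=88: acc |= 88<<0 -> acc=88 shift=7
  byte[1]=0x81 cont=1 payload=0x01=1: acc |= 1<<7 -> acc=216 shift=14
  byte[2]=0xB9 cont=1 payload=0x39=57: acc |= 57<<14 -> acc=934104 shift=21
  byte[3]=0x1A cont=0 payload=0x1A=26: acc |= 26<<21 -> acc=55460056 shift=28 [end]
Varint 1: bytes[0:4] = D8 81 B9 1A -> value 55460056 (4 byte(s))
  byte[4]=0xC6 cont=1 payload=0x46=70: acc |= 70<<0 -> acc=70 shift=7
  byte[5]=0xFA cont=1 payload=0x7A=122: acc |= 122<<7 -> acc=15686 shift=14
  byte[6]=0x0E cont=0 payload=0x0E=14: acc |= 14<<14 -> acc=245062 shift=21 [end]
Varint 2: bytes[4:7] = C6 FA 0E -> value 245062 (3 byte(s))
  byte[7]=0x83 cont=1 payload=0x03=3: acc |= 3<<0 -> acc=3 shift=7
  byte[8]=0x60 cont=0 payload=0x60=96: acc |= 96<<7 -> acc=12291 shift=14 [end]
Varint 3: bytes[7:9] = 83 60 -> value 12291 (2 byte(s))
  byte[9]=0x2A cont=0 payload=0x2A=42: acc |= 42<<0 -> acc=42 shift=7 [end]
Varint 4: bytes[9:10] = 2A -> value 42 (1 byte(s))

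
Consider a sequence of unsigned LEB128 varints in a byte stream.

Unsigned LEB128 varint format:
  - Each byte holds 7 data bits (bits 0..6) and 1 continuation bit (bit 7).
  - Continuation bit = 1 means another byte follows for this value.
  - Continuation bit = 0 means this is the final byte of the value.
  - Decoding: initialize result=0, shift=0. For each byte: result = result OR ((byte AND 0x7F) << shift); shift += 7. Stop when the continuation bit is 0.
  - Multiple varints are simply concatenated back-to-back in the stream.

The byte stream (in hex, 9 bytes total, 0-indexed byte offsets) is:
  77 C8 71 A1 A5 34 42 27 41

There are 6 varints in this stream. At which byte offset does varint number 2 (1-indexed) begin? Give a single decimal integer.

Answer: 1

Derivation:
  byte[0]=0x77 cont=0 payload=0x77=119: acc |= 119<<0 -> acc=119 shift=7 [end]
Varint 1: bytes[0:1] = 77 -> value 119 (1 byte(s))
  byte[1]=0xC8 cont=1 payload=0x48=72: acc |= 72<<0 -> acc=72 shift=7
  byte[2]=0x71 cont=0 payload=0x71=113: acc |= 113<<7 -> acc=14536 shift=14 [end]
Varint 2: bytes[1:3] = C8 71 -> value 14536 (2 byte(s))
  byte[3]=0xA1 cont=1 payload=0x21=33: acc |= 33<<0 -> acc=33 shift=7
  byte[4]=0xA5 cont=1 payload=0x25=37: acc |= 37<<7 -> acc=4769 shift=14
  byte[5]=0x34 cont=0 payload=0x34=52: acc |= 52<<14 -> acc=856737 shift=21 [end]
Varint 3: bytes[3:6] = A1 A5 34 -> value 856737 (3 byte(s))
  byte[6]=0x42 cont=0 payload=0x42=66: acc |= 66<<0 -> acc=66 shift=7 [end]
Varint 4: bytes[6:7] = 42 -> value 66 (1 byte(s))
  byte[7]=0x27 cont=0 payload=0x27=39: acc |= 39<<0 -> acc=39 shift=7 [end]
Varint 5: bytes[7:8] = 27 -> value 39 (1 byte(s))
  byte[8]=0x41 cont=0 payload=0x41=65: acc |= 65<<0 -> acc=65 shift=7 [end]
Varint 6: bytes[8:9] = 41 -> value 65 (1 byte(s))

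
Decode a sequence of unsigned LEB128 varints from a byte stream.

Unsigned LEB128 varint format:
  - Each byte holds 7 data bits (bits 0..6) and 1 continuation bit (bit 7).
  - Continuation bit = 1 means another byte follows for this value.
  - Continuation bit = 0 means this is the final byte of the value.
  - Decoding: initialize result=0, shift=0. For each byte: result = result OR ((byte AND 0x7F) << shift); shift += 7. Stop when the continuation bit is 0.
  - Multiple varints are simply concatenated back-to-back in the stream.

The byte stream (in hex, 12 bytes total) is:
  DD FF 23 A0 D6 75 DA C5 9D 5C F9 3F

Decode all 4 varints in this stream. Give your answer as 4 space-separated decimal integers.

Answer: 589789 1927968 193422042 8185

Derivation:
  byte[0]=0xDD cont=1 payload=0x5D=93: acc |= 93<<0 -> acc=93 shift=7
  byte[1]=0xFF cont=1 payload=0x7F=127: acc |= 127<<7 -> acc=16349 shift=14
  byte[2]=0x23 cont=0 payload=0x23=35: acc |= 35<<14 -> acc=589789 shift=21 [end]
Varint 1: bytes[0:3] = DD FF 23 -> value 589789 (3 byte(s))
  byte[3]=0xA0 cont=1 payload=0x20=32: acc |= 32<<0 -> acc=32 shift=7
  byte[4]=0xD6 cont=1 payload=0x56=86: acc |= 86<<7 -> acc=11040 shift=14
  byte[5]=0x75 cont=0 payload=0x75=117: acc |= 117<<14 -> acc=1927968 shift=21 [end]
Varint 2: bytes[3:6] = A0 D6 75 -> value 1927968 (3 byte(s))
  byte[6]=0xDA cont=1 payload=0x5A=90: acc |= 90<<0 -> acc=90 shift=7
  byte[7]=0xC5 cont=1 payload=0x45=69: acc |= 69<<7 -> acc=8922 shift=14
  byte[8]=0x9D cont=1 payload=0x1D=29: acc |= 29<<14 -> acc=484058 shift=21
  byte[9]=0x5C cont=0 payload=0x5C=92: acc |= 92<<21 -> acc=193422042 shift=28 [end]
Varint 3: bytes[6:10] = DA C5 9D 5C -> value 193422042 (4 byte(s))
  byte[10]=0xF9 cont=1 payload=0x79=121: acc |= 121<<0 -> acc=121 shift=7
  byte[11]=0x3F cont=0 payload=0x3F=63: acc |= 63<<7 -> acc=8185 shift=14 [end]
Varint 4: bytes[10:12] = F9 3F -> value 8185 (2 byte(s))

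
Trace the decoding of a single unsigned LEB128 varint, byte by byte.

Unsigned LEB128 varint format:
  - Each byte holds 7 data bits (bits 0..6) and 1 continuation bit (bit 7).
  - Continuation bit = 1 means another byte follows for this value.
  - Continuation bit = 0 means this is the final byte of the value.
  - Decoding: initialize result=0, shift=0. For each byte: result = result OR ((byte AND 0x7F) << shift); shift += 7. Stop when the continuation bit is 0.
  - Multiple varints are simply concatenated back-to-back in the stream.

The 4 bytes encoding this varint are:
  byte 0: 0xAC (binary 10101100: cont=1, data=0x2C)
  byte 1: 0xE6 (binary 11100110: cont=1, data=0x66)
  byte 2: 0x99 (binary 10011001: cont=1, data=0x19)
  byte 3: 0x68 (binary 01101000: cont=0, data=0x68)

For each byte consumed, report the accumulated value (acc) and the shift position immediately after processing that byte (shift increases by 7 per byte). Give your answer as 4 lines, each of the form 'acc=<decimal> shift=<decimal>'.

Answer: acc=44 shift=7
acc=13100 shift=14
acc=422700 shift=21
acc=218526508 shift=28

Derivation:
byte 0=0xAC: payload=0x2C=44, contrib = 44<<0 = 44; acc -> 44, shift -> 7
byte 1=0xE6: payload=0x66=102, contrib = 102<<7 = 13056; acc -> 13100, shift -> 14
byte 2=0x99: payload=0x19=25, contrib = 25<<14 = 409600; acc -> 422700, shift -> 21
byte 3=0x68: payload=0x68=104, contrib = 104<<21 = 218103808; acc -> 218526508, shift -> 28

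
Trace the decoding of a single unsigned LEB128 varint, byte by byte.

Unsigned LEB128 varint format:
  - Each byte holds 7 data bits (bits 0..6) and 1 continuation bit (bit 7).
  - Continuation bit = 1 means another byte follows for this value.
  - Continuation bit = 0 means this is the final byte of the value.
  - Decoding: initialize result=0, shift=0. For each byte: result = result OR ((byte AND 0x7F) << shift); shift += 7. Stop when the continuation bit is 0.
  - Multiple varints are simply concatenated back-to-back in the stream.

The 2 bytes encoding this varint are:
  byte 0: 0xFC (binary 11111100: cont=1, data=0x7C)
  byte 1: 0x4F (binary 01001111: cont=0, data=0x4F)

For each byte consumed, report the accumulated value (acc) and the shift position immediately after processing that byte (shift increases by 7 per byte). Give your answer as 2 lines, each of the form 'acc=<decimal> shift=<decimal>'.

byte 0=0xFC: payload=0x7C=124, contrib = 124<<0 = 124; acc -> 124, shift -> 7
byte 1=0x4F: payload=0x4F=79, contrib = 79<<7 = 10112; acc -> 10236, shift -> 14

Answer: acc=124 shift=7
acc=10236 shift=14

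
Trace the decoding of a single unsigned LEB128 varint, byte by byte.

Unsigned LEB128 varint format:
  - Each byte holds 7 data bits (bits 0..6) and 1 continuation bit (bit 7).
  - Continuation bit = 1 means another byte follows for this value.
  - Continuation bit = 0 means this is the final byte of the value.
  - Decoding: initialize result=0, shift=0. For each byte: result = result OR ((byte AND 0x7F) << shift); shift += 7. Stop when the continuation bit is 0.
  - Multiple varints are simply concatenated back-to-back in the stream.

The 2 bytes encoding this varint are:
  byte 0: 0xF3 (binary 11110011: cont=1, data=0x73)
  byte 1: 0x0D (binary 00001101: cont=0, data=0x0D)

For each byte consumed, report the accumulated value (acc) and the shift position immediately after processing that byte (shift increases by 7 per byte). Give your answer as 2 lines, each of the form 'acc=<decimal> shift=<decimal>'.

Answer: acc=115 shift=7
acc=1779 shift=14

Derivation:
byte 0=0xF3: payload=0x73=115, contrib = 115<<0 = 115; acc -> 115, shift -> 7
byte 1=0x0D: payload=0x0D=13, contrib = 13<<7 = 1664; acc -> 1779, shift -> 14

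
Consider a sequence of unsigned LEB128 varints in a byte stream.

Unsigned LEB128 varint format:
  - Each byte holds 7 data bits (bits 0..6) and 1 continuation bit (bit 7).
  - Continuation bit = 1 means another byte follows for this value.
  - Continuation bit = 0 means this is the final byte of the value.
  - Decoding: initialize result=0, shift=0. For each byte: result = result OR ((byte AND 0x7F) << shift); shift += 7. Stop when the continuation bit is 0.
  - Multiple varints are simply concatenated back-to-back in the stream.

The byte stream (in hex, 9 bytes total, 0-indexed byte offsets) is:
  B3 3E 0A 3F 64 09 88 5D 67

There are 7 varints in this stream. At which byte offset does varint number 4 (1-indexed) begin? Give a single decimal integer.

Answer: 4

Derivation:
  byte[0]=0xB3 cont=1 payload=0x33=51: acc |= 51<<0 -> acc=51 shift=7
  byte[1]=0x3E cont=0 payload=0x3E=62: acc |= 62<<7 -> acc=7987 shift=14 [end]
Varint 1: bytes[0:2] = B3 3E -> value 7987 (2 byte(s))
  byte[2]=0x0A cont=0 payload=0x0A=10: acc |= 10<<0 -> acc=10 shift=7 [end]
Varint 2: bytes[2:3] = 0A -> value 10 (1 byte(s))
  byte[3]=0x3F cont=0 payload=0x3F=63: acc |= 63<<0 -> acc=63 shift=7 [end]
Varint 3: bytes[3:4] = 3F -> value 63 (1 byte(s))
  byte[4]=0x64 cont=0 payload=0x64=100: acc |= 100<<0 -> acc=100 shift=7 [end]
Varint 4: bytes[4:5] = 64 -> value 100 (1 byte(s))
  byte[5]=0x09 cont=0 payload=0x09=9: acc |= 9<<0 -> acc=9 shift=7 [end]
Varint 5: bytes[5:6] = 09 -> value 9 (1 byte(s))
  byte[6]=0x88 cont=1 payload=0x08=8: acc |= 8<<0 -> acc=8 shift=7
  byte[7]=0x5D cont=0 payload=0x5D=93: acc |= 93<<7 -> acc=11912 shift=14 [end]
Varint 6: bytes[6:8] = 88 5D -> value 11912 (2 byte(s))
  byte[8]=0x67 cont=0 payload=0x67=103: acc |= 103<<0 -> acc=103 shift=7 [end]
Varint 7: bytes[8:9] = 67 -> value 103 (1 byte(s))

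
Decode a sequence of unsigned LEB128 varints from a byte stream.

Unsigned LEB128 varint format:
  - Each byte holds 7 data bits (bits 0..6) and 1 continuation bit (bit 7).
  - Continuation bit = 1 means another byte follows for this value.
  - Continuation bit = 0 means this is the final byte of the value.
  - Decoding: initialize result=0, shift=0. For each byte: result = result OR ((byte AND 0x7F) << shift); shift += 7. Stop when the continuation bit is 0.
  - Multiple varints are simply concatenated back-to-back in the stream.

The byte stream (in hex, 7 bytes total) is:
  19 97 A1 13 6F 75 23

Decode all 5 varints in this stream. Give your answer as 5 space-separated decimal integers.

  byte[0]=0x19 cont=0 payload=0x19=25: acc |= 25<<0 -> acc=25 shift=7 [end]
Varint 1: bytes[0:1] = 19 -> value 25 (1 byte(s))
  byte[1]=0x97 cont=1 payload=0x17=23: acc |= 23<<0 -> acc=23 shift=7
  byte[2]=0xA1 cont=1 payload=0x21=33: acc |= 33<<7 -> acc=4247 shift=14
  byte[3]=0x13 cont=0 payload=0x13=19: acc |= 19<<14 -> acc=315543 shift=21 [end]
Varint 2: bytes[1:4] = 97 A1 13 -> value 315543 (3 byte(s))
  byte[4]=0x6F cont=0 payload=0x6F=111: acc |= 111<<0 -> acc=111 shift=7 [end]
Varint 3: bytes[4:5] = 6F -> value 111 (1 byte(s))
  byte[5]=0x75 cont=0 payload=0x75=117: acc |= 117<<0 -> acc=117 shift=7 [end]
Varint 4: bytes[5:6] = 75 -> value 117 (1 byte(s))
  byte[6]=0x23 cont=0 payload=0x23=35: acc |= 35<<0 -> acc=35 shift=7 [end]
Varint 5: bytes[6:7] = 23 -> value 35 (1 byte(s))

Answer: 25 315543 111 117 35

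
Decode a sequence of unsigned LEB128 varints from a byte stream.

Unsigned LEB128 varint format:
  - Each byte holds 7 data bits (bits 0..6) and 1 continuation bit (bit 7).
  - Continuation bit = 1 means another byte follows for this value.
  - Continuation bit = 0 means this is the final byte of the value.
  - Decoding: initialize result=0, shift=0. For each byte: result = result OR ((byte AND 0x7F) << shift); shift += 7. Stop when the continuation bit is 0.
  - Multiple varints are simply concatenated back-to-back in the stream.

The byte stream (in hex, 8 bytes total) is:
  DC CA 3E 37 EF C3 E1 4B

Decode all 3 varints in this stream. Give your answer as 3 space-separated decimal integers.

  byte[0]=0xDC cont=1 payload=0x5C=92: acc |= 92<<0 -> acc=92 shift=7
  byte[1]=0xCA cont=1 payload=0x4A=74: acc |= 74<<7 -> acc=9564 shift=14
  byte[2]=0x3E cont=0 payload=0x3E=62: acc |= 62<<14 -> acc=1025372 shift=21 [end]
Varint 1: bytes[0:3] = DC CA 3E -> value 1025372 (3 byte(s))
  byte[3]=0x37 cont=0 payload=0x37=55: acc |= 55<<0 -> acc=55 shift=7 [end]
Varint 2: bytes[3:4] = 37 -> value 55 (1 byte(s))
  byte[4]=0xEF cont=1 payload=0x6F=111: acc |= 111<<0 -> acc=111 shift=7
  byte[5]=0xC3 cont=1 payload=0x43=67: acc |= 67<<7 -> acc=8687 shift=14
  byte[6]=0xE1 cont=1 payload=0x61=97: acc |= 97<<14 -> acc=1597935 shift=21
  byte[7]=0x4B cont=0 payload=0x4B=75: acc |= 75<<21 -> acc=158884335 shift=28 [end]
Varint 3: bytes[4:8] = EF C3 E1 4B -> value 158884335 (4 byte(s))

Answer: 1025372 55 158884335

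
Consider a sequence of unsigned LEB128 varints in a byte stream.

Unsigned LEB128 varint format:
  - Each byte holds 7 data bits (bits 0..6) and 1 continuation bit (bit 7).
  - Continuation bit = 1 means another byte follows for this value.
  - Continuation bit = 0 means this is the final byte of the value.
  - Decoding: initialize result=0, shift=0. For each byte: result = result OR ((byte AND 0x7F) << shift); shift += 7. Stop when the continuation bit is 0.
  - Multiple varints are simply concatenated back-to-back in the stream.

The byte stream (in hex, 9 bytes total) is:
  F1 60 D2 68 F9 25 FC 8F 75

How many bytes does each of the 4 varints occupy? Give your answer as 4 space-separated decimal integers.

  byte[0]=0xF1 cont=1 payload=0x71=113: acc |= 113<<0 -> acc=113 shift=7
  byte[1]=0x60 cont=0 payload=0x60=96: acc |= 96<<7 -> acc=12401 shift=14 [end]
Varint 1: bytes[0:2] = F1 60 -> value 12401 (2 byte(s))
  byte[2]=0xD2 cont=1 payload=0x52=82: acc |= 82<<0 -> acc=82 shift=7
  byte[3]=0x68 cont=0 payload=0x68=104: acc |= 104<<7 -> acc=13394 shift=14 [end]
Varint 2: bytes[2:4] = D2 68 -> value 13394 (2 byte(s))
  byte[4]=0xF9 cont=1 payload=0x79=121: acc |= 121<<0 -> acc=121 shift=7
  byte[5]=0x25 cont=0 payload=0x25=37: acc |= 37<<7 -> acc=4857 shift=14 [end]
Varint 3: bytes[4:6] = F9 25 -> value 4857 (2 byte(s))
  byte[6]=0xFC cont=1 payload=0x7C=124: acc |= 124<<0 -> acc=124 shift=7
  byte[7]=0x8F cont=1 payload=0x0F=15: acc |= 15<<7 -> acc=2044 shift=14
  byte[8]=0x75 cont=0 payload=0x75=117: acc |= 117<<14 -> acc=1918972 shift=21 [end]
Varint 4: bytes[6:9] = FC 8F 75 -> value 1918972 (3 byte(s))

Answer: 2 2 2 3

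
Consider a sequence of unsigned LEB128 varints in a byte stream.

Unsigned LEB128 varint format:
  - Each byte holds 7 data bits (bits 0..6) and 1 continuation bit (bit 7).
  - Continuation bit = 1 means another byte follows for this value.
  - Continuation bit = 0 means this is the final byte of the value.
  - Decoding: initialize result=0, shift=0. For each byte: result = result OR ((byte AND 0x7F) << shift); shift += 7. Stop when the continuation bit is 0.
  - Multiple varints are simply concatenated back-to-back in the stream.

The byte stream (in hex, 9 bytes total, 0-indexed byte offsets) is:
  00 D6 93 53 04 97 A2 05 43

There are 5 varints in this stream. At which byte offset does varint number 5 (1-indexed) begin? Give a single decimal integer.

Answer: 8

Derivation:
  byte[0]=0x00 cont=0 payload=0x00=0: acc |= 0<<0 -> acc=0 shift=7 [end]
Varint 1: bytes[0:1] = 00 -> value 0 (1 byte(s))
  byte[1]=0xD6 cont=1 payload=0x56=86: acc |= 86<<0 -> acc=86 shift=7
  byte[2]=0x93 cont=1 payload=0x13=19: acc |= 19<<7 -> acc=2518 shift=14
  byte[3]=0x53 cont=0 payload=0x53=83: acc |= 83<<14 -> acc=1362390 shift=21 [end]
Varint 2: bytes[1:4] = D6 93 53 -> value 1362390 (3 byte(s))
  byte[4]=0x04 cont=0 payload=0x04=4: acc |= 4<<0 -> acc=4 shift=7 [end]
Varint 3: bytes[4:5] = 04 -> value 4 (1 byte(s))
  byte[5]=0x97 cont=1 payload=0x17=23: acc |= 23<<0 -> acc=23 shift=7
  byte[6]=0xA2 cont=1 payload=0x22=34: acc |= 34<<7 -> acc=4375 shift=14
  byte[7]=0x05 cont=0 payload=0x05=5: acc |= 5<<14 -> acc=86295 shift=21 [end]
Varint 4: bytes[5:8] = 97 A2 05 -> value 86295 (3 byte(s))
  byte[8]=0x43 cont=0 payload=0x43=67: acc |= 67<<0 -> acc=67 shift=7 [end]
Varint 5: bytes[8:9] = 43 -> value 67 (1 byte(s))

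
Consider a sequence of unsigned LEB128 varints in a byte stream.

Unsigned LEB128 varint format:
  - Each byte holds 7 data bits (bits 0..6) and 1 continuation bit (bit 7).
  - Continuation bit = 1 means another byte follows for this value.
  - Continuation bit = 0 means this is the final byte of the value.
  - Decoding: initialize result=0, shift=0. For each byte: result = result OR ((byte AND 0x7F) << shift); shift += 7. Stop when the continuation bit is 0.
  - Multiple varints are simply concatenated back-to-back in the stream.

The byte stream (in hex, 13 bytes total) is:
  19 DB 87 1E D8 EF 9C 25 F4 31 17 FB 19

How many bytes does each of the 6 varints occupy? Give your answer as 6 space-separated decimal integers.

  byte[0]=0x19 cont=0 payload=0x19=25: acc |= 25<<0 -> acc=25 shift=7 [end]
Varint 1: bytes[0:1] = 19 -> value 25 (1 byte(s))
  byte[1]=0xDB cont=1 payload=0x5B=91: acc |= 91<<0 -> acc=91 shift=7
  byte[2]=0x87 cont=1 payload=0x07=7: acc |= 7<<7 -> acc=987 shift=14
  byte[3]=0x1E cont=0 payload=0x1E=30: acc |= 30<<14 -> acc=492507 shift=21 [end]
Varint 2: bytes[1:4] = DB 87 1E -> value 492507 (3 byte(s))
  byte[4]=0xD8 cont=1 payload=0x58=88: acc |= 88<<0 -> acc=88 shift=7
  byte[5]=0xEF cont=1 payload=0x6F=111: acc |= 111<<7 -> acc=14296 shift=14
  byte[6]=0x9C cont=1 payload=0x1C=28: acc |= 28<<14 -> acc=473048 shift=21
  byte[7]=0x25 cont=0 payload=0x25=37: acc |= 37<<21 -> acc=78067672 shift=28 [end]
Varint 3: bytes[4:8] = D8 EF 9C 25 -> value 78067672 (4 byte(s))
  byte[8]=0xF4 cont=1 payload=0x74=116: acc |= 116<<0 -> acc=116 shift=7
  byte[9]=0x31 cont=0 payload=0x31=49: acc |= 49<<7 -> acc=6388 shift=14 [end]
Varint 4: bytes[8:10] = F4 31 -> value 6388 (2 byte(s))
  byte[10]=0x17 cont=0 payload=0x17=23: acc |= 23<<0 -> acc=23 shift=7 [end]
Varint 5: bytes[10:11] = 17 -> value 23 (1 byte(s))
  byte[11]=0xFB cont=1 payload=0x7B=123: acc |= 123<<0 -> acc=123 shift=7
  byte[12]=0x19 cont=0 payload=0x19=25: acc |= 25<<7 -> acc=3323 shift=14 [end]
Varint 6: bytes[11:13] = FB 19 -> value 3323 (2 byte(s))

Answer: 1 3 4 2 1 2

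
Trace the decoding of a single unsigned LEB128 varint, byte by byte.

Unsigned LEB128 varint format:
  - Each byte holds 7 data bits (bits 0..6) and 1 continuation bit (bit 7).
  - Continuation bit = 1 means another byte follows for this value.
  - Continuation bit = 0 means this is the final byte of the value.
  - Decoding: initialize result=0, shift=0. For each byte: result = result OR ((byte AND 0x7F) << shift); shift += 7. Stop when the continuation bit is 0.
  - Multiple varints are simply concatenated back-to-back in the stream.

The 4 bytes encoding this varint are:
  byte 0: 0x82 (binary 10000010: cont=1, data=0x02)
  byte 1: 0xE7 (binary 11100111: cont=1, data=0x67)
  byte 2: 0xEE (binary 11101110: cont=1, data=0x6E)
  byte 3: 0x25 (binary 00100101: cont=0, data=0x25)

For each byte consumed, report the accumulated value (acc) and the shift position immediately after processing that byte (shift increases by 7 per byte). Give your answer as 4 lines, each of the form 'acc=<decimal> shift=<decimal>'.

byte 0=0x82: payload=0x02=2, contrib = 2<<0 = 2; acc -> 2, shift -> 7
byte 1=0xE7: payload=0x67=103, contrib = 103<<7 = 13184; acc -> 13186, shift -> 14
byte 2=0xEE: payload=0x6E=110, contrib = 110<<14 = 1802240; acc -> 1815426, shift -> 21
byte 3=0x25: payload=0x25=37, contrib = 37<<21 = 77594624; acc -> 79410050, shift -> 28

Answer: acc=2 shift=7
acc=13186 shift=14
acc=1815426 shift=21
acc=79410050 shift=28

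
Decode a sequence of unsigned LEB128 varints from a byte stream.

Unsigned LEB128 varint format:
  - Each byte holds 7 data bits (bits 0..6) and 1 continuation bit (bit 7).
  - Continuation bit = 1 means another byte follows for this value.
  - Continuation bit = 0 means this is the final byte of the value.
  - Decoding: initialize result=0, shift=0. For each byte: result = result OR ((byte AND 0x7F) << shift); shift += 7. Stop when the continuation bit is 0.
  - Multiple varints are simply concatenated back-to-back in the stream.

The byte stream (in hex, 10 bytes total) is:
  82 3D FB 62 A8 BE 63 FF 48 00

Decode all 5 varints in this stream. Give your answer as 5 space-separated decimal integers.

Answer: 7810 12667 1629992 9343 0

Derivation:
  byte[0]=0x82 cont=1 payload=0x02=2: acc |= 2<<0 -> acc=2 shift=7
  byte[1]=0x3D cont=0 payload=0x3D=61: acc |= 61<<7 -> acc=7810 shift=14 [end]
Varint 1: bytes[0:2] = 82 3D -> value 7810 (2 byte(s))
  byte[2]=0xFB cont=1 payload=0x7B=123: acc |= 123<<0 -> acc=123 shift=7
  byte[3]=0x62 cont=0 payload=0x62=98: acc |= 98<<7 -> acc=12667 shift=14 [end]
Varint 2: bytes[2:4] = FB 62 -> value 12667 (2 byte(s))
  byte[4]=0xA8 cont=1 payload=0x28=40: acc |= 40<<0 -> acc=40 shift=7
  byte[5]=0xBE cont=1 payload=0x3E=62: acc |= 62<<7 -> acc=7976 shift=14
  byte[6]=0x63 cont=0 payload=0x63=99: acc |= 99<<14 -> acc=1629992 shift=21 [end]
Varint 3: bytes[4:7] = A8 BE 63 -> value 1629992 (3 byte(s))
  byte[7]=0xFF cont=1 payload=0x7F=127: acc |= 127<<0 -> acc=127 shift=7
  byte[8]=0x48 cont=0 payload=0x48=72: acc |= 72<<7 -> acc=9343 shift=14 [end]
Varint 4: bytes[7:9] = FF 48 -> value 9343 (2 byte(s))
  byte[9]=0x00 cont=0 payload=0x00=0: acc |= 0<<0 -> acc=0 shift=7 [end]
Varint 5: bytes[9:10] = 00 -> value 0 (1 byte(s))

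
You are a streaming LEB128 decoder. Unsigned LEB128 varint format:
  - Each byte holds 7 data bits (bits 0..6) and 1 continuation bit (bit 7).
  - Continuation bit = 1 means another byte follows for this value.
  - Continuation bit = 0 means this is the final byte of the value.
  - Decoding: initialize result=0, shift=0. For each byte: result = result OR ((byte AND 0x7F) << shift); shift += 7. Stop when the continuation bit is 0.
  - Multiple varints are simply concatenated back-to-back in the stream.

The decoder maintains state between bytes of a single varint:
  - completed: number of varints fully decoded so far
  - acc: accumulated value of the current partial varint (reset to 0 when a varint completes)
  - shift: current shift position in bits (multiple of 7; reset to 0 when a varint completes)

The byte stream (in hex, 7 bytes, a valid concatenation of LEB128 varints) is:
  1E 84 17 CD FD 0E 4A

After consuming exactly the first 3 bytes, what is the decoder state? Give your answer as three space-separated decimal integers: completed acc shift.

Answer: 2 0 0

Derivation:
byte[0]=0x1E cont=0 payload=0x1E: varint #1 complete (value=30); reset -> completed=1 acc=0 shift=0
byte[1]=0x84 cont=1 payload=0x04: acc |= 4<<0 -> completed=1 acc=4 shift=7
byte[2]=0x17 cont=0 payload=0x17: varint #2 complete (value=2948); reset -> completed=2 acc=0 shift=0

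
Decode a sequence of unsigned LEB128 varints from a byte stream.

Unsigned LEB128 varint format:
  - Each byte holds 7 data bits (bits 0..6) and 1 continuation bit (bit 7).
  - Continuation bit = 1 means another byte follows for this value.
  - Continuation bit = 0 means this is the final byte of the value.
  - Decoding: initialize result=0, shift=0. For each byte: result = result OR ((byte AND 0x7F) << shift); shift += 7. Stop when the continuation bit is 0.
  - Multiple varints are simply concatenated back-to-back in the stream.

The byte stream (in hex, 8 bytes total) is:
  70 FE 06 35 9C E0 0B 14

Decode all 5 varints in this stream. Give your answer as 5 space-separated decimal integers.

Answer: 112 894 53 192540 20

Derivation:
  byte[0]=0x70 cont=0 payload=0x70=112: acc |= 112<<0 -> acc=112 shift=7 [end]
Varint 1: bytes[0:1] = 70 -> value 112 (1 byte(s))
  byte[1]=0xFE cont=1 payload=0x7E=126: acc |= 126<<0 -> acc=126 shift=7
  byte[2]=0x06 cont=0 payload=0x06=6: acc |= 6<<7 -> acc=894 shift=14 [end]
Varint 2: bytes[1:3] = FE 06 -> value 894 (2 byte(s))
  byte[3]=0x35 cont=0 payload=0x35=53: acc |= 53<<0 -> acc=53 shift=7 [end]
Varint 3: bytes[3:4] = 35 -> value 53 (1 byte(s))
  byte[4]=0x9C cont=1 payload=0x1C=28: acc |= 28<<0 -> acc=28 shift=7
  byte[5]=0xE0 cont=1 payload=0x60=96: acc |= 96<<7 -> acc=12316 shift=14
  byte[6]=0x0B cont=0 payload=0x0B=11: acc |= 11<<14 -> acc=192540 shift=21 [end]
Varint 4: bytes[4:7] = 9C E0 0B -> value 192540 (3 byte(s))
  byte[7]=0x14 cont=0 payload=0x14=20: acc |= 20<<0 -> acc=20 shift=7 [end]
Varint 5: bytes[7:8] = 14 -> value 20 (1 byte(s))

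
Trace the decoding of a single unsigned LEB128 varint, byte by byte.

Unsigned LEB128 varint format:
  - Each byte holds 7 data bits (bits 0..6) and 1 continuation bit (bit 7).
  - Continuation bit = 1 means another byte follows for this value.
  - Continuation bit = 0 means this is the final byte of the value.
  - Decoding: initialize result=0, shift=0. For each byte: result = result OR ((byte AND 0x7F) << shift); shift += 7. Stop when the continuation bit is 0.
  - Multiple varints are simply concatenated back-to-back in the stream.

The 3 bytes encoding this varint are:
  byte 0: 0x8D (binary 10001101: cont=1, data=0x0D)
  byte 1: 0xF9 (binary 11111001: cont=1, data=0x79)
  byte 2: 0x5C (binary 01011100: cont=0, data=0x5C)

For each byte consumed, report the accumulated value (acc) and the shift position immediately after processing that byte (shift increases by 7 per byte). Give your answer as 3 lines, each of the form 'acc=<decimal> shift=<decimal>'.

Answer: acc=13 shift=7
acc=15501 shift=14
acc=1522829 shift=21

Derivation:
byte 0=0x8D: payload=0x0D=13, contrib = 13<<0 = 13; acc -> 13, shift -> 7
byte 1=0xF9: payload=0x79=121, contrib = 121<<7 = 15488; acc -> 15501, shift -> 14
byte 2=0x5C: payload=0x5C=92, contrib = 92<<14 = 1507328; acc -> 1522829, shift -> 21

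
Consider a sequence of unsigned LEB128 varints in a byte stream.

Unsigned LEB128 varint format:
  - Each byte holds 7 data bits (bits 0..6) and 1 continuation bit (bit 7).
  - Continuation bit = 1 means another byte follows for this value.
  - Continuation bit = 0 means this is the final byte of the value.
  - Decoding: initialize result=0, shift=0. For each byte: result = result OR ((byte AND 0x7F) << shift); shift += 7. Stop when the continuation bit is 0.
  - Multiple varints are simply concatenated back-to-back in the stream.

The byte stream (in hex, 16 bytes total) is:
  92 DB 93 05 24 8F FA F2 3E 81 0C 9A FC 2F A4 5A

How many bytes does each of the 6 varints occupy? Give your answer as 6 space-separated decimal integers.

  byte[0]=0x92 cont=1 payload=0x12=18: acc |= 18<<0 -> acc=18 shift=7
  byte[1]=0xDB cont=1 payload=0x5B=91: acc |= 91<<7 -> acc=11666 shift=14
  byte[2]=0x93 cont=1 payload=0x13=19: acc |= 19<<14 -> acc=322962 shift=21
  byte[3]=0x05 cont=0 payload=0x05=5: acc |= 5<<21 -> acc=10808722 shift=28 [end]
Varint 1: bytes[0:4] = 92 DB 93 05 -> value 10808722 (4 byte(s))
  byte[4]=0x24 cont=0 payload=0x24=36: acc |= 36<<0 -> acc=36 shift=7 [end]
Varint 2: bytes[4:5] = 24 -> value 36 (1 byte(s))
  byte[5]=0x8F cont=1 payload=0x0F=15: acc |= 15<<0 -> acc=15 shift=7
  byte[6]=0xFA cont=1 payload=0x7A=122: acc |= 122<<7 -> acc=15631 shift=14
  byte[7]=0xF2 cont=1 payload=0x72=114: acc |= 114<<14 -> acc=1883407 shift=21
  byte[8]=0x3E cont=0 payload=0x3E=62: acc |= 62<<21 -> acc=131906831 shift=28 [end]
Varint 3: bytes[5:9] = 8F FA F2 3E -> value 131906831 (4 byte(s))
  byte[9]=0x81 cont=1 payload=0x01=1: acc |= 1<<0 -> acc=1 shift=7
  byte[10]=0x0C cont=0 payload=0x0C=12: acc |= 12<<7 -> acc=1537 shift=14 [end]
Varint 4: bytes[9:11] = 81 0C -> value 1537 (2 byte(s))
  byte[11]=0x9A cont=1 payload=0x1A=26: acc |= 26<<0 -> acc=26 shift=7
  byte[12]=0xFC cont=1 payload=0x7C=124: acc |= 124<<7 -> acc=15898 shift=14
  byte[13]=0x2F cont=0 payload=0x2F=47: acc |= 47<<14 -> acc=785946 shift=21 [end]
Varint 5: bytes[11:14] = 9A FC 2F -> value 785946 (3 byte(s))
  byte[14]=0xA4 cont=1 payload=0x24=36: acc |= 36<<0 -> acc=36 shift=7
  byte[15]=0x5A cont=0 payload=0x5A=90: acc |= 90<<7 -> acc=11556 shift=14 [end]
Varint 6: bytes[14:16] = A4 5A -> value 11556 (2 byte(s))

Answer: 4 1 4 2 3 2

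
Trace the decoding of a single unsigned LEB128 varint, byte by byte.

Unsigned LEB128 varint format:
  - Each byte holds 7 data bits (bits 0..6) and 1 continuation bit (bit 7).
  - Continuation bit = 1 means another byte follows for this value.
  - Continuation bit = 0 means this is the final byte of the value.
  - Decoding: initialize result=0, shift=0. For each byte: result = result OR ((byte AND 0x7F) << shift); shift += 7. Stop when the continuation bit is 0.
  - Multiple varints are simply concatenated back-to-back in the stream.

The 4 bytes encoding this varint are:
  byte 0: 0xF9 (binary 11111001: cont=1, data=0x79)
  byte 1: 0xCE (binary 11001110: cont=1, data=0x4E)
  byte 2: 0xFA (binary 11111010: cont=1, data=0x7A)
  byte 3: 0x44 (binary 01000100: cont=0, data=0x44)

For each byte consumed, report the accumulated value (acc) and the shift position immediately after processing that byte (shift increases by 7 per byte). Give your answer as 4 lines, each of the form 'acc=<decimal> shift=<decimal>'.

byte 0=0xF9: payload=0x79=121, contrib = 121<<0 = 121; acc -> 121, shift -> 7
byte 1=0xCE: payload=0x4E=78, contrib = 78<<7 = 9984; acc -> 10105, shift -> 14
byte 2=0xFA: payload=0x7A=122, contrib = 122<<14 = 1998848; acc -> 2008953, shift -> 21
byte 3=0x44: payload=0x44=68, contrib = 68<<21 = 142606336; acc -> 144615289, shift -> 28

Answer: acc=121 shift=7
acc=10105 shift=14
acc=2008953 shift=21
acc=144615289 shift=28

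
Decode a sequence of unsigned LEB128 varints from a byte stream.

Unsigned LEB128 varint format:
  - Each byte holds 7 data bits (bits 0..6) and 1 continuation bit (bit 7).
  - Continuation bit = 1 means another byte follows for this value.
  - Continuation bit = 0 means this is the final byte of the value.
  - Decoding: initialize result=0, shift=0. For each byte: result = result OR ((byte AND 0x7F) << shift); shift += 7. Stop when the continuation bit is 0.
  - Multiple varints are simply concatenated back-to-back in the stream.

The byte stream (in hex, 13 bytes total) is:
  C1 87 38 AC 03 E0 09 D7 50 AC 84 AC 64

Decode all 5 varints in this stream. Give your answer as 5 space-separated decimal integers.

Answer: 918465 428 1248 10327 210436652

Derivation:
  byte[0]=0xC1 cont=1 payload=0x41=65: acc |= 65<<0 -> acc=65 shift=7
  byte[1]=0x87 cont=1 payload=0x07=7: acc |= 7<<7 -> acc=961 shift=14
  byte[2]=0x38 cont=0 payload=0x38=56: acc |= 56<<14 -> acc=918465 shift=21 [end]
Varint 1: bytes[0:3] = C1 87 38 -> value 918465 (3 byte(s))
  byte[3]=0xAC cont=1 payload=0x2C=44: acc |= 44<<0 -> acc=44 shift=7
  byte[4]=0x03 cont=0 payload=0x03=3: acc |= 3<<7 -> acc=428 shift=14 [end]
Varint 2: bytes[3:5] = AC 03 -> value 428 (2 byte(s))
  byte[5]=0xE0 cont=1 payload=0x60=96: acc |= 96<<0 -> acc=96 shift=7
  byte[6]=0x09 cont=0 payload=0x09=9: acc |= 9<<7 -> acc=1248 shift=14 [end]
Varint 3: bytes[5:7] = E0 09 -> value 1248 (2 byte(s))
  byte[7]=0xD7 cont=1 payload=0x57=87: acc |= 87<<0 -> acc=87 shift=7
  byte[8]=0x50 cont=0 payload=0x50=80: acc |= 80<<7 -> acc=10327 shift=14 [end]
Varint 4: bytes[7:9] = D7 50 -> value 10327 (2 byte(s))
  byte[9]=0xAC cont=1 payload=0x2C=44: acc |= 44<<0 -> acc=44 shift=7
  byte[10]=0x84 cont=1 payload=0x04=4: acc |= 4<<7 -> acc=556 shift=14
  byte[11]=0xAC cont=1 payload=0x2C=44: acc |= 44<<14 -> acc=721452 shift=21
  byte[12]=0x64 cont=0 payload=0x64=100: acc |= 100<<21 -> acc=210436652 shift=28 [end]
Varint 5: bytes[9:13] = AC 84 AC 64 -> value 210436652 (4 byte(s))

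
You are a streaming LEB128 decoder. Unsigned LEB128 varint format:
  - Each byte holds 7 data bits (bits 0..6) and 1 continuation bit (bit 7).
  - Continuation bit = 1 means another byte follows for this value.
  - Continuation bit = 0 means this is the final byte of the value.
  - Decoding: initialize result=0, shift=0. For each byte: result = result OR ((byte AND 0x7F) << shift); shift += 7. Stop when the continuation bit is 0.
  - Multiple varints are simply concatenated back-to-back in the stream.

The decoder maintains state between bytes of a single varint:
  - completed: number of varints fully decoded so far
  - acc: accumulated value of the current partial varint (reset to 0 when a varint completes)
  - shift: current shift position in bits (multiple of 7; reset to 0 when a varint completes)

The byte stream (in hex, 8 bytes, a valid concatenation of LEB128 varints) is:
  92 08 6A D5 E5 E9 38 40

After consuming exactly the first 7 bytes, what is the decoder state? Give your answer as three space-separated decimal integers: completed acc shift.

Answer: 3 0 0

Derivation:
byte[0]=0x92 cont=1 payload=0x12: acc |= 18<<0 -> completed=0 acc=18 shift=7
byte[1]=0x08 cont=0 payload=0x08: varint #1 complete (value=1042); reset -> completed=1 acc=0 shift=0
byte[2]=0x6A cont=0 payload=0x6A: varint #2 complete (value=106); reset -> completed=2 acc=0 shift=0
byte[3]=0xD5 cont=1 payload=0x55: acc |= 85<<0 -> completed=2 acc=85 shift=7
byte[4]=0xE5 cont=1 payload=0x65: acc |= 101<<7 -> completed=2 acc=13013 shift=14
byte[5]=0xE9 cont=1 payload=0x69: acc |= 105<<14 -> completed=2 acc=1733333 shift=21
byte[6]=0x38 cont=0 payload=0x38: varint #3 complete (value=119173845); reset -> completed=3 acc=0 shift=0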